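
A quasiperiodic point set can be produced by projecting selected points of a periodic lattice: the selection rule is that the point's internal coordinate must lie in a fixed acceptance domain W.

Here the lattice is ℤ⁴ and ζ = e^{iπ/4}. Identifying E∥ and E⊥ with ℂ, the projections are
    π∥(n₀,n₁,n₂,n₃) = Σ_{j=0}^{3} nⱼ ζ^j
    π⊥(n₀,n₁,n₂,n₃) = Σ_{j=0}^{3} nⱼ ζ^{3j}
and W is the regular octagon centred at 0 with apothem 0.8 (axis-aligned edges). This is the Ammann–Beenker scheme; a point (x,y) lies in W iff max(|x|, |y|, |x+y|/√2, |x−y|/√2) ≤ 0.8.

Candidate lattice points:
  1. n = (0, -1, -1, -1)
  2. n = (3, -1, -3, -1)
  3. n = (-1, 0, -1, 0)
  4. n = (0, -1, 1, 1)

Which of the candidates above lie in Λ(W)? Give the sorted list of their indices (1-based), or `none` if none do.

1

Internal map: ζ^{3j} for j=0..3 gives (1,0), (−√2/2,√2/2), (0,−1), (√2/2,√2/2).
#1 (0, -1, -1, -1): internal (0.0000, -0.4142); octagon support 0.4142 vs apothem 0.8 → ∈ W
#2 (3, -1, -3, -1): internal (3.0000, 1.5858); octagon support 3.2426 vs apothem 0.8 → ∉ W
#3 (-1, 0, -1, 0): internal (-1.0000, 1.0000); octagon support 1.4142 vs apothem 0.8 → ∉ W
#4 (0, -1, 1, 1): internal (1.4142, -1.0000); octagon support 1.7071 vs apothem 0.8 → ∉ W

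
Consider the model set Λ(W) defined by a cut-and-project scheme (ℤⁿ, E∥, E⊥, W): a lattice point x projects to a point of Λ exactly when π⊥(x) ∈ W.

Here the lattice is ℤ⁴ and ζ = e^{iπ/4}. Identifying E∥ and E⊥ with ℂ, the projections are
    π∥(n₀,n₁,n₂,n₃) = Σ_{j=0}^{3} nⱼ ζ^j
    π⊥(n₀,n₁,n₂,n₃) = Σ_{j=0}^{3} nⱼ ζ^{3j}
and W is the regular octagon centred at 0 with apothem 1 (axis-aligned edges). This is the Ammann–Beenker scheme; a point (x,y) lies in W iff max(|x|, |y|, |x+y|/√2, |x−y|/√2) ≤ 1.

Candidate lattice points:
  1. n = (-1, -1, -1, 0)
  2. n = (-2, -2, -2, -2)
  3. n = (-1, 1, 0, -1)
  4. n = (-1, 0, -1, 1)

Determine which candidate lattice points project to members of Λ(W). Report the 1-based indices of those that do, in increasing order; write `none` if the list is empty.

With ζ = e^{iπ/4} the internal vectors are ζ^0,ζ^3,ζ^6,ζ^9.
#1 (-1, -1, -1, 0): internal (-0.2929, 0.2929); octagon support 0.4142 vs apothem 1 → ∈ W
#2 (-2, -2, -2, -2): internal (-2.0000, -0.8284); octagon support 2.0000 vs apothem 1 → ∉ W
#3 (-1, 1, 0, -1): internal (-2.4142, 0.0000); octagon support 2.4142 vs apothem 1 → ∉ W
#4 (-1, 0, -1, 1): internal (-0.2929, 1.7071); octagon support 1.7071 vs apothem 1 → ∉ W

1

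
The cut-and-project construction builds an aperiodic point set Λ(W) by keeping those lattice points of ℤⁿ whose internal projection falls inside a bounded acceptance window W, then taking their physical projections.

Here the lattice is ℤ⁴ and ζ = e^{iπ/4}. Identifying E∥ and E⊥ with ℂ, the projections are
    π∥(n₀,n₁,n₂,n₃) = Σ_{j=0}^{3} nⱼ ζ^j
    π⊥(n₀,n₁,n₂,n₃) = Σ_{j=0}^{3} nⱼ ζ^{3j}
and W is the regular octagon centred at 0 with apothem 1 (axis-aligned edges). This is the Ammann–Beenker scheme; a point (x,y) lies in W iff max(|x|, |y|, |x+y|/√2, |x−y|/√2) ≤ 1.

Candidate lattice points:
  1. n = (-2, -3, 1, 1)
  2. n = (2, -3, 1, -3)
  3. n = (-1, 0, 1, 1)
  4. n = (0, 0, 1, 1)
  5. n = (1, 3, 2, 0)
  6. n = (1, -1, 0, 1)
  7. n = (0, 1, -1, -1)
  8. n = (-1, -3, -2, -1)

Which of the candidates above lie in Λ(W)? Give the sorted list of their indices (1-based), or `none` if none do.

With ζ = e^{iπ/4} the internal vectors are ζ^0,ζ^3,ζ^6,ζ^9.
candidate 1: n = (-2, -3, 1, 1) → π⊥ ≈ (+0.82843, -2.41421); max(|x|,|y|,|x±y|/√2) = 2.41421 > 1 ⇒ ∉ W
candidate 2: n = (2, -3, 1, -3) → π⊥ ≈ (+2.00000, -5.24264); max(|x|,|y|,|x±y|/√2) = 5.24264 > 1 ⇒ ∉ W
candidate 3: n = (-1, 0, 1, 1) → π⊥ ≈ (-0.29289, -0.29289); max(|x|,|y|,|x±y|/√2) = 0.41421 ≤ 1 ⇒ ∈ W
candidate 4: n = (0, 0, 1, 1) → π⊥ ≈ (+0.70711, -0.29289); max(|x|,|y|,|x±y|/√2) = 0.70711 ≤ 1 ⇒ ∈ W
candidate 5: n = (1, 3, 2, 0) → π⊥ ≈ (-1.12132, +0.12132); max(|x|,|y|,|x±y|/√2) = 1.12132 > 1 ⇒ ∉ W
candidate 6: n = (1, -1, 0, 1) → π⊥ ≈ (+2.41421, +0.00000); max(|x|,|y|,|x±y|/√2) = 2.41421 > 1 ⇒ ∉ W
candidate 7: n = (0, 1, -1, -1) → π⊥ ≈ (-1.41421, +1.00000); max(|x|,|y|,|x±y|/√2) = 1.70711 > 1 ⇒ ∉ W
candidate 8: n = (-1, -3, -2, -1) → π⊥ ≈ (+0.41421, -0.82843); max(|x|,|y|,|x±y|/√2) = 0.87868 ≤ 1 ⇒ ∈ W

3, 4, 8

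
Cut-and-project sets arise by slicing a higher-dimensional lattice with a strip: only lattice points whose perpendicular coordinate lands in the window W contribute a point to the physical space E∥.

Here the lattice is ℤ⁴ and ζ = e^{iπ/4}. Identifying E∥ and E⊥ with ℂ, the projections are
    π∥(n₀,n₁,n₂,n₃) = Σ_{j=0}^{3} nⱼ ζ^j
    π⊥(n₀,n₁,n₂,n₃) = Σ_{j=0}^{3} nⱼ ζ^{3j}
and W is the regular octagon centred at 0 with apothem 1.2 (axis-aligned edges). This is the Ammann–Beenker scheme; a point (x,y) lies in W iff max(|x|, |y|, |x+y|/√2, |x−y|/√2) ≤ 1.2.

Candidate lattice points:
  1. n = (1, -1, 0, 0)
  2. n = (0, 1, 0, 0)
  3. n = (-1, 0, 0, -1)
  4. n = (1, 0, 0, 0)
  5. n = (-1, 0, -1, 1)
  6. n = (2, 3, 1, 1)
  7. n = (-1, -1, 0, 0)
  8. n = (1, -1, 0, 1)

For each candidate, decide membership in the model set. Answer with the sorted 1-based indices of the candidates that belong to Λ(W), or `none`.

With ζ = e^{iπ/4} the internal vectors are ζ^0,ζ^3,ζ^6,ζ^9.
#1 (1, -1, 0, 0): internal (1.7071, -0.7071); octagon support 1.7071 vs apothem 1.2 → ∉ W
#2 (0, 1, 0, 0): internal (-0.7071, 0.7071); octagon support 1.0000 vs apothem 1.2 → ∈ W
#3 (-1, 0, 0, -1): internal (-1.7071, -0.7071); octagon support 1.7071 vs apothem 1.2 → ∉ W
#4 (1, 0, 0, 0): internal (1.0000, 0.0000); octagon support 1.0000 vs apothem 1.2 → ∈ W
#5 (-1, 0, -1, 1): internal (-0.2929, 1.7071); octagon support 1.7071 vs apothem 1.2 → ∉ W
#6 (2, 3, 1, 1): internal (0.5858, 1.8284); octagon support 1.8284 vs apothem 1.2 → ∉ W
#7 (-1, -1, 0, 0): internal (-0.2929, -0.7071); octagon support 0.7071 vs apothem 1.2 → ∈ W
#8 (1, -1, 0, 1): internal (2.4142, 0.0000); octagon support 2.4142 vs apothem 1.2 → ∉ W

2, 4, 7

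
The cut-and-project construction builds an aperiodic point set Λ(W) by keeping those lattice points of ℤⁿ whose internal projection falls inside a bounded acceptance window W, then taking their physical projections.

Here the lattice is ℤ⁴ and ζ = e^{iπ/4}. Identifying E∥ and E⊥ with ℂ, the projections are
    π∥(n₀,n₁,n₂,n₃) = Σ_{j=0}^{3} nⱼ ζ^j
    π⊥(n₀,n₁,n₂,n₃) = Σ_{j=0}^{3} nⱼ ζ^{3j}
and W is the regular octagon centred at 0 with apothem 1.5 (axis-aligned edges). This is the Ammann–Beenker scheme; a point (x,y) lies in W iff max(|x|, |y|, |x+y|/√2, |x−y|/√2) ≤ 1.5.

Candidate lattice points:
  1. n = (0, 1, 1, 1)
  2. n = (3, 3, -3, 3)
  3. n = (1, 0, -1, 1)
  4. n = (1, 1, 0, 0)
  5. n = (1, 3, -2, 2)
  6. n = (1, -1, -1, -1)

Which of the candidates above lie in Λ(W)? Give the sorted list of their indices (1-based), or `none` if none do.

1, 4, 6

With ζ = e^{iπ/4} the internal vectors are ζ^0,ζ^3,ζ^6,ζ^9.
#1 (0, 1, 1, 1): internal (0.0000, 0.4142); octagon support 0.4142 vs apothem 1.5 → ∈ W
#2 (3, 3, -3, 3): internal (3.0000, 7.2426); octagon support 7.2426 vs apothem 1.5 → ∉ W
#3 (1, 0, -1, 1): internal (1.7071, 1.7071); octagon support 2.4142 vs apothem 1.5 → ∉ W
#4 (1, 1, 0, 0): internal (0.2929, 0.7071); octagon support 0.7071 vs apothem 1.5 → ∈ W
#5 (1, 3, -2, 2): internal (0.2929, 5.5355); octagon support 5.5355 vs apothem 1.5 → ∉ W
#6 (1, -1, -1, -1): internal (1.0000, -0.4142); octagon support 1.0000 vs apothem 1.5 → ∈ W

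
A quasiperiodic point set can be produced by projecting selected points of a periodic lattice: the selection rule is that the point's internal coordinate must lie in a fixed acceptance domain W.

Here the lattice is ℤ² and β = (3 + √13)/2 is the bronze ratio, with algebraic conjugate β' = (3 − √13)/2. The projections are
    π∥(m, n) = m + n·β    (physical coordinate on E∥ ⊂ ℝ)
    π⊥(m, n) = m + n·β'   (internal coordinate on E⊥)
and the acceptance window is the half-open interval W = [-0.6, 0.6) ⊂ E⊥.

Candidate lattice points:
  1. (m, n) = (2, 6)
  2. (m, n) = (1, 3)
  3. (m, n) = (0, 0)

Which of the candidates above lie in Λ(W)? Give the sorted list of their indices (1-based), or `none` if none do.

1, 2, 3

β' = (3−√13)/2 ≈ -0.302776.
#1 (2,6): internal coord 2 + (6)·β' = +0.183346; +0.183346 ∈ [-0.6, 0.6) → IN Λ
#2 (1,3): internal coord 1 + (3)·β' = +0.091673; +0.091673 ∈ [-0.6, 0.6) → IN Λ
#3 (0,0): internal coord 0 + (0)·β' = +0.000000; +0.000000 ∈ [-0.6, 0.6) → IN Λ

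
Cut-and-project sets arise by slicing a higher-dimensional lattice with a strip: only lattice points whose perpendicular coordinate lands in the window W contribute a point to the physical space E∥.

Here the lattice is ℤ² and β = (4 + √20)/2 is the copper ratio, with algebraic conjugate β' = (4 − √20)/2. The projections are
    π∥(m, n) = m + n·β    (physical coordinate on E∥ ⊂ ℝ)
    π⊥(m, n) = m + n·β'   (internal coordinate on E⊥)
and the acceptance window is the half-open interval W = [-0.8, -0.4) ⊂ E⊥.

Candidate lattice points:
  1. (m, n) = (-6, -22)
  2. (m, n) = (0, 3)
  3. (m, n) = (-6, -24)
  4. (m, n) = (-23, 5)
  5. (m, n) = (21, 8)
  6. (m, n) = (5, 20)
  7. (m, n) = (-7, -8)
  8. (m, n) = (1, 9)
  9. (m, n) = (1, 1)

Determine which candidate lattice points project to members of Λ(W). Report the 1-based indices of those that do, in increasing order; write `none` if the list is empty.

β' = (4−√20)/2 ≈ -0.23607.
#1 (-6,-22): internal coord -6 + (-22)·β' = -0.80650; -0.80650 ∉ [-0.8, -0.4) → out
#2 (0,3): internal coord 0 + (3)·β' = -0.70820; -0.70820 ∈ [-0.8, -0.4) → IN Λ
#3 (-6,-24): internal coord -6 + (-24)·β' = -0.33437; -0.33437 ∉ [-0.8, -0.4) → out
#4 (-23,5): internal coord -23 + (5)·β' = -24.18034; -24.18034 ∉ [-0.8, -0.4) → out
#5 (21,8): internal coord 21 + (8)·β' = +19.11146; +19.11146 ∉ [-0.8, -0.4) → out
#6 (5,20): internal coord 5 + (20)·β' = +0.27864; +0.27864 ∉ [-0.8, -0.4) → out
#7 (-7,-8): internal coord -7 + (-8)·β' = -5.11146; -5.11146 ∉ [-0.8, -0.4) → out
#8 (1,9): internal coord 1 + (9)·β' = -1.12461; -1.12461 ∉ [-0.8, -0.4) → out
#9 (1,1): internal coord 1 + (1)·β' = +0.76393; +0.76393 ∉ [-0.8, -0.4) → out

2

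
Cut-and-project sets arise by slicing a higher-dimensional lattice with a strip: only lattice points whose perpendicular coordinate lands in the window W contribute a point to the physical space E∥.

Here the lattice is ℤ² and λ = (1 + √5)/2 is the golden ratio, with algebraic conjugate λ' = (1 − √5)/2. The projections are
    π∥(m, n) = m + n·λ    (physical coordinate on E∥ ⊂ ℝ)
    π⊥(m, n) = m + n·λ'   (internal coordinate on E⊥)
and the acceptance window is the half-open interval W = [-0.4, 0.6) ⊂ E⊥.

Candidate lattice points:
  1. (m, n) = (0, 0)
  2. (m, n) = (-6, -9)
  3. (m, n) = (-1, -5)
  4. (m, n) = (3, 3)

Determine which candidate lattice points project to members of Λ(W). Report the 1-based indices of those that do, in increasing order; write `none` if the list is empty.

Compute λ' = (1−√5)/2 = -0.618034, so π⊥(m,n) = m -0.618034·n.
#1 (0,0): internal coord 0 + (0)·λ' = +0.000000; +0.000000 ∈ [-0.4, 0.6) → IN Λ
#2 (-6,-9): internal coord -6 + (-9)·λ' = -0.437694; -0.437694 ∉ [-0.4, 0.6) → out
#3 (-1,-5): internal coord -1 + (-5)·λ' = +2.090170; +2.090170 ∉ [-0.4, 0.6) → out
#4 (3,3): internal coord 3 + (3)·λ' = +1.145898; +1.145898 ∉ [-0.4, 0.6) → out

1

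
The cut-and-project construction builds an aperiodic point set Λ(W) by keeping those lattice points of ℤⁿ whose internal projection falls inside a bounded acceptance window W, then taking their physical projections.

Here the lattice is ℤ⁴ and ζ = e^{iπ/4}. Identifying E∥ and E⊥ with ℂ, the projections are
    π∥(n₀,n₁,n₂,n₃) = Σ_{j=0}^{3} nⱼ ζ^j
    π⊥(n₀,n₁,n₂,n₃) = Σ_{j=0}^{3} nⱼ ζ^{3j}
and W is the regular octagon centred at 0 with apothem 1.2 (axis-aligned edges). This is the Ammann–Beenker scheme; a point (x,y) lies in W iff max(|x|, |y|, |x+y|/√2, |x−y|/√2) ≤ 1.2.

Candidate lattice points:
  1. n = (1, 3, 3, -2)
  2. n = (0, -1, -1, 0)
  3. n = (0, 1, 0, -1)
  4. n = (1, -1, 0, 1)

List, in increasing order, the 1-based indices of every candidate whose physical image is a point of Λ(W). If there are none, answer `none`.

2

With ζ = e^{iπ/4} the internal vectors are ζ^0,ζ^3,ζ^6,ζ^9.
#1 (1, 3, 3, -2): internal (-2.5355, -2.2929); octagon support 3.4142 vs apothem 1.2 → ∉ W
#2 (0, -1, -1, 0): internal (0.7071, 0.2929); octagon support 0.7071 vs apothem 1.2 → ∈ W
#3 (0, 1, 0, -1): internal (-1.4142, 0.0000); octagon support 1.4142 vs apothem 1.2 → ∉ W
#4 (1, -1, 0, 1): internal (2.4142, 0.0000); octagon support 2.4142 vs apothem 1.2 → ∉ W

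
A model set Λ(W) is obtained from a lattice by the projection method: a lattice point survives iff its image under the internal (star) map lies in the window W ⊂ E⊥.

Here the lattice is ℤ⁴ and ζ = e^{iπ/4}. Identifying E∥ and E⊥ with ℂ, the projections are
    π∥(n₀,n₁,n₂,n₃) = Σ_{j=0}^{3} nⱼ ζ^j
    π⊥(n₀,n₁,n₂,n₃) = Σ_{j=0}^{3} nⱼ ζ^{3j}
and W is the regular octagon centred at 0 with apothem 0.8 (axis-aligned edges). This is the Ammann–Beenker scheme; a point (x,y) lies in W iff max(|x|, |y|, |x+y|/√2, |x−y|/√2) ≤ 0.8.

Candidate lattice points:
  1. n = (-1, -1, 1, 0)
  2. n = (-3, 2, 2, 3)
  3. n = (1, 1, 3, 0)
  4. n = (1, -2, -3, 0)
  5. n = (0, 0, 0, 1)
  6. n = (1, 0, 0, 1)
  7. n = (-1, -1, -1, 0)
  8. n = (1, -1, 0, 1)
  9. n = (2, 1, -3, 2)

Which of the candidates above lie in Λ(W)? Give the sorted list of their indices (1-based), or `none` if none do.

7

π⊥(n) = n₀ + n₁ζ³ + n₂ζ⁶ + n₃ζ⁹ where ζ = e^{iπ/4}.
candidate 1: n = (-1, -1, 1, 0) → π⊥ ≈ (-0.29289, -1.70711); max(|x|,|y|,|x±y|/√2) = 1.70711 > 0.8 ⇒ ∉ W
candidate 2: n = (-3, 2, 2, 3) → π⊥ ≈ (-2.29289, +1.53553); max(|x|,|y|,|x±y|/√2) = 2.70711 > 0.8 ⇒ ∉ W
candidate 3: n = (1, 1, 3, 0) → π⊥ ≈ (+0.29289, -2.29289); max(|x|,|y|,|x±y|/√2) = 2.29289 > 0.8 ⇒ ∉ W
candidate 4: n = (1, -2, -3, 0) → π⊥ ≈ (+2.41421, +1.58579); max(|x|,|y|,|x±y|/√2) = 2.82843 > 0.8 ⇒ ∉ W
candidate 5: n = (0, 0, 0, 1) → π⊥ ≈ (+0.70711, +0.70711); max(|x|,|y|,|x±y|/√2) = 1.00000 > 0.8 ⇒ ∉ W
candidate 6: n = (1, 0, 0, 1) → π⊥ ≈ (+1.70711, +0.70711); max(|x|,|y|,|x±y|/√2) = 1.70711 > 0.8 ⇒ ∉ W
candidate 7: n = (-1, -1, -1, 0) → π⊥ ≈ (-0.29289, +0.29289); max(|x|,|y|,|x±y|/√2) = 0.41421 ≤ 0.8 ⇒ ∈ W
candidate 8: n = (1, -1, 0, 1) → π⊥ ≈ (+2.41421, +0.00000); max(|x|,|y|,|x±y|/√2) = 2.41421 > 0.8 ⇒ ∉ W
candidate 9: n = (2, 1, -3, 2) → π⊥ ≈ (+2.70711, +5.12132); max(|x|,|y|,|x±y|/√2) = 5.53553 > 0.8 ⇒ ∉ W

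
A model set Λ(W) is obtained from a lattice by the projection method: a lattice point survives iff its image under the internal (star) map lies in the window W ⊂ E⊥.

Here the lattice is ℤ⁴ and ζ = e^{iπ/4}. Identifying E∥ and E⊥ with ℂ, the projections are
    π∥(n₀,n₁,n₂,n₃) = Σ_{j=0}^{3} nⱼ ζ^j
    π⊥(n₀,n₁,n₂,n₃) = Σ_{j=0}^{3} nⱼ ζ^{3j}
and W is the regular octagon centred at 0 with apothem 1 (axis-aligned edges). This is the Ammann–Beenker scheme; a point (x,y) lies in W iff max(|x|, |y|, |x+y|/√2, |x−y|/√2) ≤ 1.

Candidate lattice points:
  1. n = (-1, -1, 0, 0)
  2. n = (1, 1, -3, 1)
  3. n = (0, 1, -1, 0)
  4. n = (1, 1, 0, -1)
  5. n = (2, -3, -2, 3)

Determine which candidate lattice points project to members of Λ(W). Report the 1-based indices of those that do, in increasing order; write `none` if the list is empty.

1, 4

π⊥(n) = n₀ + n₁ζ³ + n₂ζ⁶ + n₃ζ⁹ where ζ = e^{iπ/4}.
candidate 1: n = (-1, -1, 0, 0) → π⊥ ≈ (-0.2929, -0.7071); max(|x|,|y|,|x±y|/√2) = 0.7071 ≤ 1 ⇒ ∈ W
candidate 2: n = (1, 1, -3, 1) → π⊥ ≈ (+1.0000, +4.4142); max(|x|,|y|,|x±y|/√2) = 4.4142 > 1 ⇒ ∉ W
candidate 3: n = (0, 1, -1, 0) → π⊥ ≈ (-0.7071, +1.7071); max(|x|,|y|,|x±y|/√2) = 1.7071 > 1 ⇒ ∉ W
candidate 4: n = (1, 1, 0, -1) → π⊥ ≈ (-0.4142, +0.0000); max(|x|,|y|,|x±y|/√2) = 0.4142 ≤ 1 ⇒ ∈ W
candidate 5: n = (2, -3, -2, 3) → π⊥ ≈ (+6.2426, +2.0000); max(|x|,|y|,|x±y|/√2) = 6.2426 > 1 ⇒ ∉ W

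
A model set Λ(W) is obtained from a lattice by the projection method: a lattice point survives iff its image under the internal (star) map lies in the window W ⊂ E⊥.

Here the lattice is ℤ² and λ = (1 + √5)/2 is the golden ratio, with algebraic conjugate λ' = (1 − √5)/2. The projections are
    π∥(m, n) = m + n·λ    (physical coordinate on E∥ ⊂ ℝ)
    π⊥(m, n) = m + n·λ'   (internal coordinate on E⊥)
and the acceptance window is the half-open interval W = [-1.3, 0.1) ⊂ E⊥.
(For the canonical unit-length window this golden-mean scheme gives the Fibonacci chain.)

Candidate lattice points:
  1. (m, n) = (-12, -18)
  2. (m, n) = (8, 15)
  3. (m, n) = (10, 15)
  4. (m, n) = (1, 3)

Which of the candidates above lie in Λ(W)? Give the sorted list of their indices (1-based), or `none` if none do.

1, 2, 4

Numerically λ ≈ 1.61803 and λ' = −1/λ ≈ -0.61803.
candidate 1: (m,n)=(-12,-18) → π∥ = -12-18·λ ≈ -41.12461, π⊥ = -12-18·λ' ≈ -0.87539 ∈ [-1.3, 0.1) ⇒ IN Λ
candidate 2: (m,n)=(8,15) → π∥ = 8+15·λ ≈ 32.27051, π⊥ = 8+15·λ' ≈ -1.27051 ∈ [-1.3, 0.1) ⇒ IN Λ
candidate 3: (m,n)=(10,15) → π∥ = 10+15·λ ≈ 34.27051, π⊥ = 10+15·λ' ≈ 0.72949 ∉ [-1.3, 0.1) ⇒ out
candidate 4: (m,n)=(1,3) → π∥ = 1+3·λ ≈ 5.85410, π⊥ = 1+3·λ' ≈ -0.85410 ∈ [-1.3, 0.1) ⇒ IN Λ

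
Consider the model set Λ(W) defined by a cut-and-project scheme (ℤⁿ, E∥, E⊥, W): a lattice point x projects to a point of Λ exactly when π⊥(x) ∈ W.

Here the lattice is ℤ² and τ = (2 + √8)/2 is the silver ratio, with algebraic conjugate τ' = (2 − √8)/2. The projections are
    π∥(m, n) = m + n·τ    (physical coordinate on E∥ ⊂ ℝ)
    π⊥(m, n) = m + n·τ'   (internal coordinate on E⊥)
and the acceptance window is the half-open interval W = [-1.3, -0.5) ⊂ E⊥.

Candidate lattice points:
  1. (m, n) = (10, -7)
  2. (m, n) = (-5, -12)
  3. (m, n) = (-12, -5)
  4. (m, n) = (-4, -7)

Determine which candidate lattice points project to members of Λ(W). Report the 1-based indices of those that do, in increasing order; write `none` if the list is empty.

4

Compute τ' = (2−√8)/2 = -0.4142, so π⊥(m,n) = m -0.4142·n.
candidate 1: (m,n)=(10,-7) → π∥ = 10-7·τ ≈ -6.8995, π⊥ = 10-7·τ' ≈ 12.8995 ∉ [-1.3, -0.5) ⇒ out
candidate 2: (m,n)=(-5,-12) → π∥ = -5-12·τ ≈ -33.9706, π⊥ = -5-12·τ' ≈ -0.0294 ∉ [-1.3, -0.5) ⇒ out
candidate 3: (m,n)=(-12,-5) → π∥ = -12-5·τ ≈ -24.0711, π⊥ = -12-5·τ' ≈ -9.9289 ∉ [-1.3, -0.5) ⇒ out
candidate 4: (m,n)=(-4,-7) → π∥ = -4-7·τ ≈ -20.8995, π⊥ = -4-7·τ' ≈ -1.1005 ∈ [-1.3, -0.5) ⇒ IN Λ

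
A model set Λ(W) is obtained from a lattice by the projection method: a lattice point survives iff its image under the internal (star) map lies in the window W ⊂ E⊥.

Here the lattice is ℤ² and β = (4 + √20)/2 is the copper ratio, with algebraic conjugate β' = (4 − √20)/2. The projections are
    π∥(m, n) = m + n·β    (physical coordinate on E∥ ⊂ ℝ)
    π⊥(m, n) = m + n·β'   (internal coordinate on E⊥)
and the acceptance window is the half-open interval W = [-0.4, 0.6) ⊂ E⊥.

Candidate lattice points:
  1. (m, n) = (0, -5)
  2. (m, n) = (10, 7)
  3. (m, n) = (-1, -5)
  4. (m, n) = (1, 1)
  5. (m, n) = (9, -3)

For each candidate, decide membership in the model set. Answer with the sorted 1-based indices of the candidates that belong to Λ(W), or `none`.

3

Numerically β ≈ 4.2361 and β' = −1/β ≈ -0.2361.
candidate 1: (m,n)=(0,-5) → π∥ = 0-5·β ≈ -21.1803, π⊥ = 0-5·β' ≈ 1.1803 ∉ [-0.4, 0.6) ⇒ out
candidate 2: (m,n)=(10,7) → π∥ = 10+7·β ≈ 39.6525, π⊥ = 10+7·β' ≈ 8.3475 ∉ [-0.4, 0.6) ⇒ out
candidate 3: (m,n)=(-1,-5) → π∥ = -1-5·β ≈ -22.1803, π⊥ = -1-5·β' ≈ 0.1803 ∈ [-0.4, 0.6) ⇒ IN Λ
candidate 4: (m,n)=(1,1) → π∥ = 1+1·β ≈ 5.2361, π⊥ = 1+1·β' ≈ 0.7639 ∉ [-0.4, 0.6) ⇒ out
candidate 5: (m,n)=(9,-3) → π∥ = 9-3·β ≈ -3.7082, π⊥ = 9-3·β' ≈ 9.7082 ∉ [-0.4, 0.6) ⇒ out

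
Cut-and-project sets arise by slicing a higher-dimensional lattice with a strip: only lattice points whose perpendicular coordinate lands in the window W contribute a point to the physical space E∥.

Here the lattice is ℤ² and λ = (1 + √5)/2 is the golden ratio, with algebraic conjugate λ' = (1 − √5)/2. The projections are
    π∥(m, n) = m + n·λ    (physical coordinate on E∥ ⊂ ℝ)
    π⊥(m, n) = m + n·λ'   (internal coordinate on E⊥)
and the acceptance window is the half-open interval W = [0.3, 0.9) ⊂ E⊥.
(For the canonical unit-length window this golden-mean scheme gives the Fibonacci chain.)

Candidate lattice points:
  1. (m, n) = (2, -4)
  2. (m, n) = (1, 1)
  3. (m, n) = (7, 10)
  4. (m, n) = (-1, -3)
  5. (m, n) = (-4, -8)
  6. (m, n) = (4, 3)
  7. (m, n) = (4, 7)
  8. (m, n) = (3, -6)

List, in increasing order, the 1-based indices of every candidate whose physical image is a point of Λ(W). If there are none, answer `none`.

λ' = (1−√5)/2 ≈ -0.6180.
#1 (2,-4): internal coord 2 + (-4)·λ' = +4.4721; +4.4721 ∉ [0.3, 0.9) → out
#2 (1,1): internal coord 1 + (1)·λ' = +0.3820; +0.3820 ∈ [0.3, 0.9) → IN Λ
#3 (7,10): internal coord 7 + (10)·λ' = +0.8197; +0.8197 ∈ [0.3, 0.9) → IN Λ
#4 (-1,-3): internal coord -1 + (-3)·λ' = +0.8541; +0.8541 ∈ [0.3, 0.9) → IN Λ
#5 (-4,-8): internal coord -4 + (-8)·λ' = +0.9443; +0.9443 ∉ [0.3, 0.9) → out
#6 (4,3): internal coord 4 + (3)·λ' = +2.1459; +2.1459 ∉ [0.3, 0.9) → out
#7 (4,7): internal coord 4 + (7)·λ' = -0.3262; -0.3262 ∉ [0.3, 0.9) → out
#8 (3,-6): internal coord 3 + (-6)·λ' = +6.7082; +6.7082 ∉ [0.3, 0.9) → out

2, 3, 4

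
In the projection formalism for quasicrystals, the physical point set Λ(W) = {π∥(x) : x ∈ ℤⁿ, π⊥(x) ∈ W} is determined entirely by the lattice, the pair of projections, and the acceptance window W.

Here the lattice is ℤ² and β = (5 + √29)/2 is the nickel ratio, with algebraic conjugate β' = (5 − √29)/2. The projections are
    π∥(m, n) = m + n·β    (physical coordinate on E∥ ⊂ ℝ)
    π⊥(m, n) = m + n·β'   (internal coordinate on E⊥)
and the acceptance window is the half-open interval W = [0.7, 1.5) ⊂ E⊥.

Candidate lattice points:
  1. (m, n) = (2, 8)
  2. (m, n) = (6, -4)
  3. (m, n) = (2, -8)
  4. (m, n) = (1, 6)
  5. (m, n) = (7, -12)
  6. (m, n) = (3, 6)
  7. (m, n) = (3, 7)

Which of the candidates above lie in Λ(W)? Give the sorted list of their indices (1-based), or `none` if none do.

β' = (5−√29)/2 ≈ -0.19258.
candidate 1: (m,n)=(2,8) → π∥ = 2+8·β ≈ 43.54066, π⊥ = 2+8·β' ≈ 0.45934 ∉ [0.7, 1.5) ⇒ out
candidate 2: (m,n)=(6,-4) → π∥ = 6-4·β ≈ -14.77033, π⊥ = 6-4·β' ≈ 6.77033 ∉ [0.7, 1.5) ⇒ out
candidate 3: (m,n)=(2,-8) → π∥ = 2-8·β ≈ -39.54066, π⊥ = 2-8·β' ≈ 3.54066 ∉ [0.7, 1.5) ⇒ out
candidate 4: (m,n)=(1,6) → π∥ = 1+6·β ≈ 32.15549, π⊥ = 1+6·β' ≈ -0.15549 ∉ [0.7, 1.5) ⇒ out
candidate 5: (m,n)=(7,-12) → π∥ = 7-12·β ≈ -55.31099, π⊥ = 7-12·β' ≈ 9.31099 ∉ [0.7, 1.5) ⇒ out
candidate 6: (m,n)=(3,6) → π∥ = 3+6·β ≈ 34.15549, π⊥ = 3+6·β' ≈ 1.84451 ∉ [0.7, 1.5) ⇒ out
candidate 7: (m,n)=(3,7) → π∥ = 3+7·β ≈ 39.34808, π⊥ = 3+7·β' ≈ 1.65192 ∉ [0.7, 1.5) ⇒ out

none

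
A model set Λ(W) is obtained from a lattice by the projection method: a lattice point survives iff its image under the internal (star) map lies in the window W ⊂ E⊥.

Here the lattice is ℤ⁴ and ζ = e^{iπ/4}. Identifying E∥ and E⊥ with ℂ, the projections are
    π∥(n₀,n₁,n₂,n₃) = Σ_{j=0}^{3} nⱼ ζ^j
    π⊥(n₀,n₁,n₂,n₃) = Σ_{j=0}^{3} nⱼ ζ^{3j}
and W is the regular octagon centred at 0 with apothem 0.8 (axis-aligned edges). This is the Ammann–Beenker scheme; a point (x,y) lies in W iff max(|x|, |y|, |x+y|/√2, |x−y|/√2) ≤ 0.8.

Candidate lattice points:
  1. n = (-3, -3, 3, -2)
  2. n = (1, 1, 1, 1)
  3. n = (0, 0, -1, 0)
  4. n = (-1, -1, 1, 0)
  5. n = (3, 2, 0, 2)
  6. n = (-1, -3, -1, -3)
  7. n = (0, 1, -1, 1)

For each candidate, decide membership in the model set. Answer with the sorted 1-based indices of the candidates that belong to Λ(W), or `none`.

With ζ = e^{iπ/4} the internal vectors are ζ^0,ζ^3,ζ^6,ζ^9.
candidate 1: n = (-3, -3, 3, -2) → π⊥ ≈ (-2.292893, -6.535534); max(|x|,|y|,|x±y|/√2) = 6.535534 > 0.8 ⇒ ∉ W
candidate 2: n = (1, 1, 1, 1) → π⊥ ≈ (+1.000000, +0.414214); max(|x|,|y|,|x±y|/√2) = 1.000000 > 0.8 ⇒ ∉ W
candidate 3: n = (0, 0, -1, 0) → π⊥ ≈ (+0.000000, +1.000000); max(|x|,|y|,|x±y|/√2) = 1.000000 > 0.8 ⇒ ∉ W
candidate 4: n = (-1, -1, 1, 0) → π⊥ ≈ (-0.292893, -1.707107); max(|x|,|y|,|x±y|/√2) = 1.707107 > 0.8 ⇒ ∉ W
candidate 5: n = (3, 2, 0, 2) → π⊥ ≈ (+3.000000, +2.828427); max(|x|,|y|,|x±y|/√2) = 4.121320 > 0.8 ⇒ ∉ W
candidate 6: n = (-1, -3, -1, -3) → π⊥ ≈ (-1.000000, -3.242641); max(|x|,|y|,|x±y|/√2) = 3.242641 > 0.8 ⇒ ∉ W
candidate 7: n = (0, 1, -1, 1) → π⊥ ≈ (+0.000000, +2.414214); max(|x|,|y|,|x±y|/√2) = 2.414214 > 0.8 ⇒ ∉ W

none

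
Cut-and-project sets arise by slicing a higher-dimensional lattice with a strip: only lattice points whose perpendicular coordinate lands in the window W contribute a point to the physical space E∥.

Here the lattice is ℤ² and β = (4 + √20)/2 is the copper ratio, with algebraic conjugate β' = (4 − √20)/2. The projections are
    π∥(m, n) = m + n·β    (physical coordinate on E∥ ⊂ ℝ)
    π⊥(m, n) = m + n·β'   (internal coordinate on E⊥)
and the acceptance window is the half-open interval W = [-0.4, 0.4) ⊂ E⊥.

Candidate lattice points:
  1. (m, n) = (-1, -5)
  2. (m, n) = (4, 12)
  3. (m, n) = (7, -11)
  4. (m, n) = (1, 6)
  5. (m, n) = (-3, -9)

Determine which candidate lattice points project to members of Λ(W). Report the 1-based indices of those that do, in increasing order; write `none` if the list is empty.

1

Compute β' = (4−√20)/2 = -0.23607, so π⊥(m,n) = m -0.23607·n.
[1] lift (-1,-5): star map gives 0.18034; window check -0.4 ≤ 0.18034 < 0.4 is true → IN Λ
[2] lift (4,12): star map gives 1.16718; window check -0.4 ≤ 1.16718 < 0.4 is false → out
[3] lift (7,-11): star map gives 9.59675; window check -0.4 ≤ 9.59675 < 0.4 is false → out
[4] lift (1,6): star map gives -0.41641; window check -0.4 ≤ -0.41641 < 0.4 is false → out
[5] lift (-3,-9): star map gives -0.87539; window check -0.4 ≤ -0.87539 < 0.4 is false → out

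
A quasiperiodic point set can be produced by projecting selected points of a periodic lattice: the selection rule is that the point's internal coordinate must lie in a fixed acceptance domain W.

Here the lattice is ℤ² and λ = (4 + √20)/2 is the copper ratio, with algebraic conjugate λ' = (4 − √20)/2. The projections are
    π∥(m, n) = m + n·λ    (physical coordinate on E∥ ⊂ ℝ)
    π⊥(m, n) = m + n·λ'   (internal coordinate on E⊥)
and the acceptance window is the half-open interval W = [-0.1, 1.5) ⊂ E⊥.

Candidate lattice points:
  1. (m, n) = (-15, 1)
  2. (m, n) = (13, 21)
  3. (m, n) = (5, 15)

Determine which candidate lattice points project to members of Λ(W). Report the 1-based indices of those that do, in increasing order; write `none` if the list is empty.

λ' = (4−√20)/2 ≈ -0.23607.
[1] lift (-15,1): star map gives -15.23607; window check -0.1 ≤ -15.23607 < 1.5 is false → out
[2] lift (13,21): star map gives 8.04257; window check -0.1 ≤ 8.04257 < 1.5 is false → out
[3] lift (5,15): star map gives 1.45898; window check -0.1 ≤ 1.45898 < 1.5 is true → IN Λ

3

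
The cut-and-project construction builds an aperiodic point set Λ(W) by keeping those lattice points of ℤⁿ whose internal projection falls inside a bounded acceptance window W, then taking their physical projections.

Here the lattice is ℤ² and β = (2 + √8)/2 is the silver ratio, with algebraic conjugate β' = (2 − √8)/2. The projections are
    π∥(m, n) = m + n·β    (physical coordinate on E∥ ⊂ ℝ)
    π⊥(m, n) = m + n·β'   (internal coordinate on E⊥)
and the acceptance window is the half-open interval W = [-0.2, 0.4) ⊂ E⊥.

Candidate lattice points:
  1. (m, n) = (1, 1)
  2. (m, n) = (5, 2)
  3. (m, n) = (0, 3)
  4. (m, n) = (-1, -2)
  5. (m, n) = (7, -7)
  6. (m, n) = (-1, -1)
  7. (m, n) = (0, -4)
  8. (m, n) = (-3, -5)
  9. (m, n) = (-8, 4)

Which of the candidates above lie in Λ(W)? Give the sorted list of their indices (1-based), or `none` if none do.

4

β' = (2−√8)/2 ≈ -0.41421.
candidate 1: (m,n)=(1,1) → π∥ = 1+1·β ≈ 3.41421, π⊥ = 1+1·β' ≈ 0.58579 ∉ [-0.2, 0.4) ⇒ out
candidate 2: (m,n)=(5,2) → π∥ = 5+2·β ≈ 9.82843, π⊥ = 5+2·β' ≈ 4.17157 ∉ [-0.2, 0.4) ⇒ out
candidate 3: (m,n)=(0,3) → π∥ = 0+3·β ≈ 7.24264, π⊥ = 0+3·β' ≈ -1.24264 ∉ [-0.2, 0.4) ⇒ out
candidate 4: (m,n)=(-1,-2) → π∥ = -1-2·β ≈ -5.82843, π⊥ = -1-2·β' ≈ -0.17157 ∈ [-0.2, 0.4) ⇒ IN Λ
candidate 5: (m,n)=(7,-7) → π∥ = 7-7·β ≈ -9.89949, π⊥ = 7-7·β' ≈ 9.89949 ∉ [-0.2, 0.4) ⇒ out
candidate 6: (m,n)=(-1,-1) → π∥ = -1-1·β ≈ -3.41421, π⊥ = -1-1·β' ≈ -0.58579 ∉ [-0.2, 0.4) ⇒ out
candidate 7: (m,n)=(0,-4) → π∥ = 0-4·β ≈ -9.65685, π⊥ = 0-4·β' ≈ 1.65685 ∉ [-0.2, 0.4) ⇒ out
candidate 8: (m,n)=(-3,-5) → π∥ = -3-5·β ≈ -15.07107, π⊥ = -3-5·β' ≈ -0.92893 ∉ [-0.2, 0.4) ⇒ out
candidate 9: (m,n)=(-8,4) → π∥ = -8+4·β ≈ 1.65685, π⊥ = -8+4·β' ≈ -9.65685 ∉ [-0.2, 0.4) ⇒ out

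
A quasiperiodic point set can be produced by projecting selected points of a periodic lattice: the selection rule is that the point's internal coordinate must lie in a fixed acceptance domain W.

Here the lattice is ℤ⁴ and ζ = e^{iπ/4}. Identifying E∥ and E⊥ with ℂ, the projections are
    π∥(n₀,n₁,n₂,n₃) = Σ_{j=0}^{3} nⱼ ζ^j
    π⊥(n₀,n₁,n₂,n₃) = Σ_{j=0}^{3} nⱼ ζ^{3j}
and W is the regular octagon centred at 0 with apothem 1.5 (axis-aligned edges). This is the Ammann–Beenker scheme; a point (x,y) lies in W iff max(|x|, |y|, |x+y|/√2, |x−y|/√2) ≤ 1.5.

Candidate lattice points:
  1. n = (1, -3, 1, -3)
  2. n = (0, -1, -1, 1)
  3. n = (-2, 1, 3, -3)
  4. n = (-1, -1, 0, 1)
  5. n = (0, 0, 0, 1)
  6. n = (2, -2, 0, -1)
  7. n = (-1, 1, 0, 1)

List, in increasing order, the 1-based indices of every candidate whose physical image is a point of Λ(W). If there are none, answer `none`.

Internal map: ζ^{3j} for j=0..3 gives (1,0), (−√2/2,√2/2), (0,−1), (√2/2,√2/2).
#1 (1, -3, 1, -3): internal (1.000000, -5.242641); octagon support 5.242641 vs apothem 1.5 → ∉ W
#2 (0, -1, -1, 1): internal (1.414214, 1.000000); octagon support 1.707107 vs apothem 1.5 → ∉ W
#3 (-2, 1, 3, -3): internal (-4.828427, -4.414214); octagon support 6.535534 vs apothem 1.5 → ∉ W
#4 (-1, -1, 0, 1): internal (0.414214, 0.000000); octagon support 0.414214 vs apothem 1.5 → ∈ W
#5 (0, 0, 0, 1): internal (0.707107, 0.707107); octagon support 1.000000 vs apothem 1.5 → ∈ W
#6 (2, -2, 0, -1): internal (2.707107, -2.121320); octagon support 3.414214 vs apothem 1.5 → ∉ W
#7 (-1, 1, 0, 1): internal (-1.000000, 1.414214); octagon support 1.707107 vs apothem 1.5 → ∉ W

4, 5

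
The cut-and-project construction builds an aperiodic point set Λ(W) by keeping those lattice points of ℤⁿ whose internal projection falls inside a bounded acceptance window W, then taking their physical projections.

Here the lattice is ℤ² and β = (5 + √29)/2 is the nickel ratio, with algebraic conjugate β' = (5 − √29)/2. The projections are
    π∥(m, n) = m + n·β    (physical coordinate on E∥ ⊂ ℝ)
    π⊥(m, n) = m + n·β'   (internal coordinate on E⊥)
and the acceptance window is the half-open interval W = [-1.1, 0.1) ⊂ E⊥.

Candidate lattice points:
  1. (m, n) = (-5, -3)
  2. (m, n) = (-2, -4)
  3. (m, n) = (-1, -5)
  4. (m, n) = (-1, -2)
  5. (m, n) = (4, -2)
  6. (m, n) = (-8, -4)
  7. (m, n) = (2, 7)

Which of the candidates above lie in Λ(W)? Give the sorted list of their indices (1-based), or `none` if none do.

3, 4

Numerically β ≈ 5.192582 and β' = −1/β ≈ -0.192582.
[1] lift (-5,-3): star map gives -4.422253; window check -1.1 ≤ -4.422253 < 0.1 is false → out
[2] lift (-2,-4): star map gives -1.229670; window check -1.1 ≤ -1.229670 < 0.1 is false → out
[3] lift (-1,-5): star map gives -0.037088; window check -1.1 ≤ -0.037088 < 0.1 is true → IN Λ
[4] lift (-1,-2): star map gives -0.614835; window check -1.1 ≤ -0.614835 < 0.1 is true → IN Λ
[5] lift (4,-2): star map gives 4.385165; window check -1.1 ≤ 4.385165 < 0.1 is false → out
[6] lift (-8,-4): star map gives -7.229670; window check -1.1 ≤ -7.229670 < 0.1 is false → out
[7] lift (2,7): star map gives 0.651923; window check -1.1 ≤ 0.651923 < 0.1 is false → out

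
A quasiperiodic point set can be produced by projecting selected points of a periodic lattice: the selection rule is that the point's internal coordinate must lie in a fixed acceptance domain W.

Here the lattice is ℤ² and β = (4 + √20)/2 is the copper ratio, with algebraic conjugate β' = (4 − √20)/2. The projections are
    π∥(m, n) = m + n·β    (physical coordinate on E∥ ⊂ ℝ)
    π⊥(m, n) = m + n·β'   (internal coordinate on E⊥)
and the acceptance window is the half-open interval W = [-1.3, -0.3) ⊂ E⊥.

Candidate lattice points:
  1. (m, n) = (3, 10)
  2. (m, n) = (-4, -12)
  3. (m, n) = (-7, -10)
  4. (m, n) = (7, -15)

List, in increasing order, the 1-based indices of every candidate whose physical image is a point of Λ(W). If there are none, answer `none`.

2

Compute β' = (4−√20)/2 = -0.236068, so π⊥(m,n) = m -0.236068·n.
[1] lift (3,10): star map gives 0.639320; window check -1.3 ≤ 0.639320 < -0.3 is false → out
[2] lift (-4,-12): star map gives -1.167184; window check -1.3 ≤ -1.167184 < -0.3 is true → IN Λ
[3] lift (-7,-10): star map gives -4.639320; window check -1.3 ≤ -4.639320 < -0.3 is false → out
[4] lift (7,-15): star map gives 10.541020; window check -1.3 ≤ 10.541020 < -0.3 is false → out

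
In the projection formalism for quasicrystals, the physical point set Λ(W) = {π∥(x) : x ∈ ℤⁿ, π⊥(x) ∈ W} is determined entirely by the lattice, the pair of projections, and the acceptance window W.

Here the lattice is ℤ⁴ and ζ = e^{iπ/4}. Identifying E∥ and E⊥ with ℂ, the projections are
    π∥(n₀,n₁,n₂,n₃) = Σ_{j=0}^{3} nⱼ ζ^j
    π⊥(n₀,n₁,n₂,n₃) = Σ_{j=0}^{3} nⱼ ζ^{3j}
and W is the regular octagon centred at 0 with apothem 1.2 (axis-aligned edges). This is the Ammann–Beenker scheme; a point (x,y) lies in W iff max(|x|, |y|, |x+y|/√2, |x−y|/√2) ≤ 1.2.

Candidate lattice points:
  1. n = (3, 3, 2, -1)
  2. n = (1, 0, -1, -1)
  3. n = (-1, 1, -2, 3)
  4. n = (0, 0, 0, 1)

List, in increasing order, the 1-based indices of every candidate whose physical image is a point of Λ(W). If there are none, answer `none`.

1, 2, 4

Internal map: ζ^{3j} for j=0..3 gives (1,0), (−√2/2,√2/2), (0,−1), (√2/2,√2/2).
#1 (3, 3, 2, -1): internal (0.17157, -0.58579); octagon support 0.58579 vs apothem 1.2 → ∈ W
#2 (1, 0, -1, -1): internal (0.29289, 0.29289); octagon support 0.41421 vs apothem 1.2 → ∈ W
#3 (-1, 1, -2, 3): internal (0.41421, 4.82843); octagon support 4.82843 vs apothem 1.2 → ∉ W
#4 (0, 0, 0, 1): internal (0.70711, 0.70711); octagon support 1.00000 vs apothem 1.2 → ∈ W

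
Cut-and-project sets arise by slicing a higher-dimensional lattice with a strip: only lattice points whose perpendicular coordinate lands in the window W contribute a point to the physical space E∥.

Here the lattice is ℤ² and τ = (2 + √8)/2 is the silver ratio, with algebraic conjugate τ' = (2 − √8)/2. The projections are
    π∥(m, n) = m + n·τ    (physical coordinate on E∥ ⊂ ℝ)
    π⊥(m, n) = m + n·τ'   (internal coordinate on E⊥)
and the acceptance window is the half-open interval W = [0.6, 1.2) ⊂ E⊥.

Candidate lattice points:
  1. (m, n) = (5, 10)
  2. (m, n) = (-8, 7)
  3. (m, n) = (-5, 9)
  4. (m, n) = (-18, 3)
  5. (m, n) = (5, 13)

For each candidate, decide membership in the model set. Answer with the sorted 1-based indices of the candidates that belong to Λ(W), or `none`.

Compute τ' = (2−√8)/2 = -0.414214, so π⊥(m,n) = m -0.414214·n.
#1 (5,10): internal coord 5 + (10)·τ' = +0.857864; +0.857864 ∈ [0.6, 1.2) → IN Λ
#2 (-8,7): internal coord -8 + (7)·τ' = -10.899495; -10.899495 ∉ [0.6, 1.2) → out
#3 (-5,9): internal coord -5 + (9)·τ' = -8.727922; -8.727922 ∉ [0.6, 1.2) → out
#4 (-18,3): internal coord -18 + (3)·τ' = -19.242641; -19.242641 ∉ [0.6, 1.2) → out
#5 (5,13): internal coord 5 + (13)·τ' = -0.384776; -0.384776 ∉ [0.6, 1.2) → out

1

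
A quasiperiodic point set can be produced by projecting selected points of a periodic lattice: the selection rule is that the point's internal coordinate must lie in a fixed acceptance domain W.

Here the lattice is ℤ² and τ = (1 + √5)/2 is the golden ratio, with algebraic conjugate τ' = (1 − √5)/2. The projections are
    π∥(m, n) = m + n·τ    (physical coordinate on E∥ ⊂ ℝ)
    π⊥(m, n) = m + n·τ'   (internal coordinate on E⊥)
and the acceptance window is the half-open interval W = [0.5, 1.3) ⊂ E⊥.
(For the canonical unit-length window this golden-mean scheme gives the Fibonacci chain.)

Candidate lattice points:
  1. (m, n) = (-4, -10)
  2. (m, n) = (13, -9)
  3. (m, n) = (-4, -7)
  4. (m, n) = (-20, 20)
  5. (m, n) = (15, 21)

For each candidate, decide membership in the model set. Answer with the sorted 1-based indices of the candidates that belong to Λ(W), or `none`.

τ' = (1−√5)/2 ≈ -0.61803.
#1 (-4,-10): internal coord -4 + (-10)·τ' = +2.18034; +2.18034 ∉ [0.5, 1.3) → out
#2 (13,-9): internal coord 13 + (-9)·τ' = +18.56231; +18.56231 ∉ [0.5, 1.3) → out
#3 (-4,-7): internal coord -4 + (-7)·τ' = +0.32624; +0.32624 ∉ [0.5, 1.3) → out
#4 (-20,20): internal coord -20 + (20)·τ' = -32.36068; -32.36068 ∉ [0.5, 1.3) → out
#5 (15,21): internal coord 15 + (21)·τ' = +2.02129; +2.02129 ∉ [0.5, 1.3) → out

none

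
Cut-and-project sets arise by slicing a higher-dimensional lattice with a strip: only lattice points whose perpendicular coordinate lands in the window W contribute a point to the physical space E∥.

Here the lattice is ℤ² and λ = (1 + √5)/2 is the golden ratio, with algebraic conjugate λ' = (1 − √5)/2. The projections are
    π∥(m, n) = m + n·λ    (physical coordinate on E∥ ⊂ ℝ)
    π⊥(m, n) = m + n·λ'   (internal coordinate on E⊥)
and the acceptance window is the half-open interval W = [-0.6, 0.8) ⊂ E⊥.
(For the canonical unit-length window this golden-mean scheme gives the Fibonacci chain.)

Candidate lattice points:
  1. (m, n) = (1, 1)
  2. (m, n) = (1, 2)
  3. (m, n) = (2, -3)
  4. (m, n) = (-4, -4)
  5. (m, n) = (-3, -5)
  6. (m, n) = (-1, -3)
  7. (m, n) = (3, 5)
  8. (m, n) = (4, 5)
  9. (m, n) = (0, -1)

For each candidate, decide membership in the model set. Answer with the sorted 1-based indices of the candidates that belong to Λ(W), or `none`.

Compute λ' = (1−√5)/2 = -0.618034, so π⊥(m,n) = m -0.618034·n.
candidate 1: (m,n)=(1,1) → π∥ = 1+1·λ ≈ 2.618034, π⊥ = 1+1·λ' ≈ 0.381966 ∈ [-0.6, 0.8) ⇒ IN Λ
candidate 2: (m,n)=(1,2) → π∥ = 1+2·λ ≈ 4.236068, π⊥ = 1+2·λ' ≈ -0.236068 ∈ [-0.6, 0.8) ⇒ IN Λ
candidate 3: (m,n)=(2,-3) → π∥ = 2-3·λ ≈ -2.854102, π⊥ = 2-3·λ' ≈ 3.854102 ∉ [-0.6, 0.8) ⇒ out
candidate 4: (m,n)=(-4,-4) → π∥ = -4-4·λ ≈ -10.472136, π⊥ = -4-4·λ' ≈ -1.527864 ∉ [-0.6, 0.8) ⇒ out
candidate 5: (m,n)=(-3,-5) → π∥ = -3-5·λ ≈ -11.090170, π⊥ = -3-5·λ' ≈ 0.090170 ∈ [-0.6, 0.8) ⇒ IN Λ
candidate 6: (m,n)=(-1,-3) → π∥ = -1-3·λ ≈ -5.854102, π⊥ = -1-3·λ' ≈ 0.854102 ∉ [-0.6, 0.8) ⇒ out
candidate 7: (m,n)=(3,5) → π∥ = 3+5·λ ≈ 11.090170, π⊥ = 3+5·λ' ≈ -0.090170 ∈ [-0.6, 0.8) ⇒ IN Λ
candidate 8: (m,n)=(4,5) → π∥ = 4+5·λ ≈ 12.090170, π⊥ = 4+5·λ' ≈ 0.909830 ∉ [-0.6, 0.8) ⇒ out
candidate 9: (m,n)=(0,-1) → π∥ = 0-1·λ ≈ -1.618034, π⊥ = 0-1·λ' ≈ 0.618034 ∈ [-0.6, 0.8) ⇒ IN Λ

1, 2, 5, 7, 9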